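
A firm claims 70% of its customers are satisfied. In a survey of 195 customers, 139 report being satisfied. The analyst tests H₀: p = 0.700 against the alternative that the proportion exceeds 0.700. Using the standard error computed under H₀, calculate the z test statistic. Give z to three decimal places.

z = 0.391

p̂ = 139/195 = 0.71282.
Standard error under H₀: √(0.7×0.3/195) = 0.03282.
z = (0.71282 − 0.7)/0.03282 = 0.01282/0.03282 = 0.391.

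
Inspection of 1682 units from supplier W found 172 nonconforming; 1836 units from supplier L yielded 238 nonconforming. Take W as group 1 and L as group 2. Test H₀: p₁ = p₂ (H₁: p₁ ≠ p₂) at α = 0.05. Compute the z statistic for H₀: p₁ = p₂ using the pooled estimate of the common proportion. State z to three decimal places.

z = -2.527

p̂₁ = 172/1682 ≈ 0.10226, p̂₂ = 238/1836 ≈ 0.12963.
Pooled p̂ = (172+238)/(1682+1836) = 410/3518 = 0.11654.
SE = √(0.102961 × 0.00113919) = 0.01083.
z = (0.10226 − 0.12963)/0.01083 = -0.02737/0.01083 = -2.527.
Two-sided p-value ≈ 2·Φ(−2.527) = 0.0115. With α = 0.05, reject H₀.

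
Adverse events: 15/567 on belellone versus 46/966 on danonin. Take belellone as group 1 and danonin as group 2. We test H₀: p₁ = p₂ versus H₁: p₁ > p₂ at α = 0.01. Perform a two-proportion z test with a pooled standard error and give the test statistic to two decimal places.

z = -2.05

p̂₁ = 15/567 ≈ 0.0265, p̂₂ = 46/966 ≈ 0.0476.
Pooled p̂ = (15+46)/(567+966) = 61/1533 = 0.0398.
SE = √(0.0382079 × 0.00279887) = 0.0103.
z = (0.0265 − 0.0476)/0.0103 = -0.0211/0.0103 = -2.05.
p-value = P(Z > -2.047) ≈ 0.9797, so at α = 0.01 we fail to reject H₀.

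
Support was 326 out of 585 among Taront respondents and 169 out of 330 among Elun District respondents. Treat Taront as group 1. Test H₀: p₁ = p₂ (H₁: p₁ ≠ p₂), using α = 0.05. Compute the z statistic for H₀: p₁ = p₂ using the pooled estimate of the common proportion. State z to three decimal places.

z = 1.316

p̂₁ = 326/585 ≈ 0.55726, p̂₂ = 169/330 ≈ 0.51212.
Pooled p̂ = (326+169)/(585+330) = 495/915 = 0.54098.
SE = √(0.24832 × 0.0047397) = 0.03431.
z = (0.55726 − 0.51212)/0.03431 = 0.04514/0.03431 = 1.316.
Two-sided p-value ≈ 2·Φ(−1.316) = 0.1882, so at α = 0.05 we fail to reject H₀.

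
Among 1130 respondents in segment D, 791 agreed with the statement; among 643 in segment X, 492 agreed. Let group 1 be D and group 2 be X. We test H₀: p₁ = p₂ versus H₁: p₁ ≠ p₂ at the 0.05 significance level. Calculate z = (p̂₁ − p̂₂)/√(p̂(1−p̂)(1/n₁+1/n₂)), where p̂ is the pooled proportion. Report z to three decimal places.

p̂₁ = 791/1130 ≈ 0.70000, p̂₂ = 492/643 ≈ 0.76516.
Pooled p̂ = (791+492)/(1130+643) = 1283/1773 = 0.72363.
SE = √(p̂(1−p̂)(1/n₁+1/n₂)) = √(0.72363·0.27637·0.00244017) = √(0.000488005) = 0.02209.
z = (0.70000 − 0.76516)/0.02209 = -0.06516/0.02209 = -2.950.
Two-sided p-value ≈ 2·Φ(−2.950) = 0.0032, so at α = 0.05 we reject H₀.

z = -2.950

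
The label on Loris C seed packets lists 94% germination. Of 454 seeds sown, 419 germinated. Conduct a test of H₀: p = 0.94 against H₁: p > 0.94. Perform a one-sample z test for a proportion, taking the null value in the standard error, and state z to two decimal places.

z = -1.53

p̂ = 419/454 ≈ 0.92291.
Standard error under H₀: √(0.94×0.06/454) = 0.01115.
z = (0.92291 − 0.94)/0.01115 = -0.01709/0.01115 = -1.53.
p-value = P(Z > -1.534) ≈ 0.9374.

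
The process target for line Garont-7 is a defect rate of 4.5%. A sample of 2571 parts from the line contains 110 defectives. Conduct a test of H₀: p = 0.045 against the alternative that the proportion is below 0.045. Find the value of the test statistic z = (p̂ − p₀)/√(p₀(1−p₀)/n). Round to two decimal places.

p̂ = 110/2571 ≈ 0.0428.
Standard error under H₀: √(0.045×0.955/2571) = 0.0041.
z = (0.0428 − 0.045)/0.0041 = -0.0022/0.0041 = -0.54.

z = -0.54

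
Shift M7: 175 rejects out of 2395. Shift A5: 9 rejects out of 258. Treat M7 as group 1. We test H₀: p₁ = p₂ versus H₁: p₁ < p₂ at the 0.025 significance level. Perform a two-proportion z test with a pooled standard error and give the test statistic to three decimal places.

p̂₁ = 175/2395 ≈ 0.07307, p̂₂ = 9/258 ≈ 0.03488.
Pooled p̂ = (175+9)/(2395+258) = 184/2653 = 0.06936.
SE = √(p̂(1−p̂)(1/n₁+1/n₂)) = √(0.06936·0.93064·0.00429351) = √(0.000277125) = 0.01665.
z = (0.07307 − 0.03488)/0.01665 = 0.03819/0.01665 = 2.294.
p-value = P(Z < 2.294) ≈ 0.9891, so at α = 0.025 we fail to reject H₀.

z = 2.294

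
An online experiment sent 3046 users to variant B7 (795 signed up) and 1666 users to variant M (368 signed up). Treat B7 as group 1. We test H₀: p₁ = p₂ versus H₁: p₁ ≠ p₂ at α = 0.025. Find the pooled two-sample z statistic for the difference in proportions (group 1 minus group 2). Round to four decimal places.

z = 3.0529

p̂₁ = 795/3046 ≈ 0.2609980, p̂₂ = 368/1666 ≈ 0.2208884.
Pooled p̂ = (795+368)/(3046+1666) = 1163/4712 = 0.2468166.
SE = √(0.185898 × 0.00092854) = 0.0131383.
z = (0.2609980 − 0.2208884)/0.0131383 = 0.0401096/0.0131383 = 3.0529.
p-value = 2·P(Z > 3.053) ≈ 0.0023. With α = 0.025, reject H₀.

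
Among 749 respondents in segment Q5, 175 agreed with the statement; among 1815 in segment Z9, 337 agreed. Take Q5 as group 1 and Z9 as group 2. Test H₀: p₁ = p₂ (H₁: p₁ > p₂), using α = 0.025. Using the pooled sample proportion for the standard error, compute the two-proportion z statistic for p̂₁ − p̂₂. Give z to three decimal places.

z = 2.763

p̂₁ = 175/749 ≈ 0.23364, p̂₂ = 337/1815 ≈ 0.18567.
Pooled p̂ = (175+337)/(749+1815) = 512/2564 = 0.19969.
SE = √(0.159813 × 0.00188608) = 0.01736.
z = (0.23364 − 0.18567)/0.01736 = 0.04797/0.01736 = 2.763.
p-value = P(Z > 2.763) ≈ 0.0029. With α = 0.025, reject H₀.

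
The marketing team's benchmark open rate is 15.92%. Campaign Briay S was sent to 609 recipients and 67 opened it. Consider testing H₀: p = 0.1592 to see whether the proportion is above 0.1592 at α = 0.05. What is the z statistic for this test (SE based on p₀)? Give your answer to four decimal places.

z = -3.3175

p̂ = 67/609 ≈ 0.1100164.
SE = √(p₀(1−p₀)/n) = √(0.13386/609) = 0.0148255.
z = (0.1100164 − 0.1592)/0.0148255 = -0.0491836/0.0148255 = -3.3175.
p-value = P(Z > -3.317) ≈ 0.9995; since p > α = 0.05, fail to reject H₀.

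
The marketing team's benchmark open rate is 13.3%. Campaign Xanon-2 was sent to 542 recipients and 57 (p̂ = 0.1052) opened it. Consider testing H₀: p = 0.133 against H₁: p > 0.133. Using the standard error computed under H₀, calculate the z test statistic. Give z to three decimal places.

p̂ = 57/542 ≈ 0.105166.
Under H₀, SE = √(0.133·0.867/542) = √(0.000212751) = 0.014586.
z = (0.105166 − 0.133)/0.014586 = -0.027834/0.014586 = -1.908.

z = -1.908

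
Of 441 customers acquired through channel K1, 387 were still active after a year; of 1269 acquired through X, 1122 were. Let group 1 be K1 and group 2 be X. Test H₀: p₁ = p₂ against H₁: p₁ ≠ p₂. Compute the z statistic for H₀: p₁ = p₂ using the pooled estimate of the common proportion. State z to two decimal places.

z = -0.37

p̂₁ = 387/441 ≈ 0.8776, p̂₂ = 1122/1269 ≈ 0.8842.
Pooled p̂ = (387+1122)/(441+1269) = 1509/1710 = 0.8825.
SE = √(0.103727 × 0.0030556) = 0.0178.
z = (0.8776 − 0.8842)/0.0178 = -0.0066/0.0178 = -0.37.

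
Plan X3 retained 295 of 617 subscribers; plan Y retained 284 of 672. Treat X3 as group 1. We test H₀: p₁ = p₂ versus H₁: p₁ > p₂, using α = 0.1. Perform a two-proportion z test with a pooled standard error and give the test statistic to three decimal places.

z = 2.001

p̂₁ = 295/617 ≈ 0.47812, p̂₂ = 284/672 ≈ 0.42262.
Pooled p̂ = (295+284)/(617+672) = 579/1289 = 0.44919.
SE = √(0.247418 × 0.00310884) = 0.02773.
z = (0.47812 − 0.42262)/0.02773 = 0.05550/0.02773 = 2.001.
p-value = P(Z > 2.001) ≈ 0.0227, so at α = 0.1 we reject H₀.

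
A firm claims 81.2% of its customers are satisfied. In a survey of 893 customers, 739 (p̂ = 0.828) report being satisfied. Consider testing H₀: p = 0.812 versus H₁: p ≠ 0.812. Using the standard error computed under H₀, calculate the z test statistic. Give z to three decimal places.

z = 1.189

p̂ = 739/893 ≈ 0.827548.
Standard error under H₀: √(0.812×0.188/893) = 0.013075.
z = (0.827548 − 0.812)/0.013075 = 0.015548/0.013075 = 1.189.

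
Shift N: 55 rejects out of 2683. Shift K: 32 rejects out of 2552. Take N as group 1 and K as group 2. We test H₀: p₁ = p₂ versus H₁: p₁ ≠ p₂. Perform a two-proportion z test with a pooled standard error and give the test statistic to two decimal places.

z = 2.25

p̂₁ = 55/2683 = 0.02050, p̂₂ = 32/2552 = 0.01254.
Pooled p̂ = (55+32)/(2683+2552) = 87/5235 = 0.01662.
SE = √(p̂(1−p̂)(1/n₁+1/n₂)) = √(0.01662·0.98338·0.000764567) = √(1.24951e-05) = 0.00353.
z = (0.02050 − 0.01254)/0.00353 = 0.00796/0.00353 = 2.25.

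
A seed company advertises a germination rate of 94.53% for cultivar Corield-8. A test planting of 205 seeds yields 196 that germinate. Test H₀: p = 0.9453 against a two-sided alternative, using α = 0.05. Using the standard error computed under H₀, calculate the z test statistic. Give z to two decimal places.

p̂ = 196/205 = 0.9561.
SE = √(p₀(1−p₀)/n) = √(0.051708/205) = 0.0159.
z = (0.9561 − 0.9453)/0.0159 = 0.0108/0.0159 = 0.68.
p-value = 2·P(Z > 0.680) ≈ 0.4966, so at α = 0.05 we fail to reject H₀.

z = 0.68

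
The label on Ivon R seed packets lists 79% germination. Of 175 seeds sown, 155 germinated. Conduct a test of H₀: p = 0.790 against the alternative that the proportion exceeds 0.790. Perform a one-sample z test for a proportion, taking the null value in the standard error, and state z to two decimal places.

p̂ = 155/175 = 0.8857.
Standard error under H₀: √(0.79×0.21/175) = 0.0308.
z = (0.8857 − 0.79)/0.0308 = 0.0957/0.0308 = 3.11.

z = 3.11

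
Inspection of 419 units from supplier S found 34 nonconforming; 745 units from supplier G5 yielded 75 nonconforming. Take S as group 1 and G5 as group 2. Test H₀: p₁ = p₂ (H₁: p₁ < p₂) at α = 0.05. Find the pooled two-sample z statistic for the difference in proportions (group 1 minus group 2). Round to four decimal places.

z = -1.0976

p̂₁ = 34/419 ≈ 0.08114558, p̂₂ = 75/745 ≈ 0.10067114.
Pooled p̂ = (34+75)/(419+745) = 109/1164 = 0.09364261.
SE = √(0.0848737 × 0.00372892) = 0.01779008.
z = (0.08114558 − 0.10067114)/0.01779008 = -0.01952556/0.01779008 = -1.0976.
p-value = P(Z < -1.098) ≈ 0.1362. With α = 0.05, fail to reject H₀.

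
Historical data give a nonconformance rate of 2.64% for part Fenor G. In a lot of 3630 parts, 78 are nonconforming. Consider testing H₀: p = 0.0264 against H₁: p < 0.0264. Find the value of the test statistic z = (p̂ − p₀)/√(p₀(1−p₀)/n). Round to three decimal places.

p̂ = 78/3630 ≈ 0.02149.
Under H₀, SE = √(0.0264·0.9736/3630) = √(7.08073e-06) = 0.00266.
z = (0.02149 − 0.0264)/0.00266 = -0.00491/0.00266 = -1.846.

z = -1.846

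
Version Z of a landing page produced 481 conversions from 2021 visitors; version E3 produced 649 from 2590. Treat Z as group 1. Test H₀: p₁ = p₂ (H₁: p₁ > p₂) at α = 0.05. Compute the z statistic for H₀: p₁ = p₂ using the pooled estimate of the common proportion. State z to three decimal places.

p̂₁ = 481/2021 = 0.23800, p̂₂ = 649/2590 = 0.25058.
Pooled p̂ = (481+649)/(2021+2590) = 1130/4611 = 0.24507.
SE = √(p̂(1−p̂)(1/n₁+1/n₂)) = √(0.24507·0.75493·0.000880905) = √(0.000162975) = 0.01277.
z = (0.23800 − 0.25058)/0.01277 = -0.01258/0.01277 = -0.985.
p-value = P(Z > -0.985) ≈ 0.8378. With α = 0.05, fail to reject H₀.

z = -0.985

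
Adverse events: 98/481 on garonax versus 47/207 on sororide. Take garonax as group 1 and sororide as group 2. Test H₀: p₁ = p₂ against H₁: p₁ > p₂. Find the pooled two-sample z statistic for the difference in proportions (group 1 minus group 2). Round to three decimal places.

z = -0.688

p̂₁ = 98/481 ≈ 0.20374, p̂₂ = 47/207 ≈ 0.22705.
Pooled p̂ = (98+47)/(481+207) = 145/688 = 0.21076.
SE = √(p̂(1−p̂)(1/n₁+1/n₂)) = √(0.21076·0.78924·0.00690992) = √(0.00114938) = 0.03390.
z = (0.20374 − 0.22705)/0.03390 = -0.02331/0.03390 = -0.688.
p-value = P(Z > -0.688) ≈ 0.7541.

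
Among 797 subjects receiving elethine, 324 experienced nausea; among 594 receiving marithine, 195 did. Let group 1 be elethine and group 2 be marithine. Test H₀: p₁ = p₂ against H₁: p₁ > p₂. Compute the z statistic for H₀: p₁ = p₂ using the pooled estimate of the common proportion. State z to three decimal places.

p̂₁ = 324/797 ≈ 0.406524, p̂₂ = 195/594 ≈ 0.328283.
Pooled p̂ = (324+195)/(797+594) = 519/1391 = 0.373113.
SE = √(0.2339 × 0.00293821) = 0.026215.
z = (0.406524 − 0.328283)/0.026215 = 0.078241/0.026215 = 2.985.

z = 2.985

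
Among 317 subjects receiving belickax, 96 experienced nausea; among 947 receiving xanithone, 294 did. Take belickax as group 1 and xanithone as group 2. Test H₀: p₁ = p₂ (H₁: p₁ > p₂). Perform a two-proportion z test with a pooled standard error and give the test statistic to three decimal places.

p̂₁ = 96/317 ≈ 0.30284, p̂₂ = 294/947 ≈ 0.31045.
Pooled p̂ = (96+294)/(317+947) = 390/1264 = 0.30854.
SE = √(p̂(1−p̂)(1/n₁+1/n₂)) = √(0.30854·0.69146·0.00421054) = √(0.000898297) = 0.02997.
z = (0.30284 − 0.31045)/0.02997 = -0.00761/0.02997 = -0.254.

z = -0.254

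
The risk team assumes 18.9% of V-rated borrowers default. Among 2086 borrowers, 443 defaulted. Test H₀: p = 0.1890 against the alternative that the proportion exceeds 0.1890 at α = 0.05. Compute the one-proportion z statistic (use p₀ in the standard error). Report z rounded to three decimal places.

p̂ = 443/2086 = 0.212368.
Under H₀, SE = √(0.189·0.811/2086) = √(7.34799e-05) = 0.008572.
z = (0.212368 − 0.189)/0.008572 = 0.023368/0.008572 = 2.726.
p-value = P(Z > 2.726) ≈ 0.0032, so at α = 0.05 we reject H₀.

z = 2.726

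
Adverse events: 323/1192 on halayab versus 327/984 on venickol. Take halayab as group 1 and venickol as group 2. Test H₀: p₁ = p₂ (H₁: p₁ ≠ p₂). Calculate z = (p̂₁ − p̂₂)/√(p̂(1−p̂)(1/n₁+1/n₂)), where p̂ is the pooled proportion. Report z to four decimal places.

p̂₁ = 323/1192 ≈ 0.270973, p̂₂ = 327/984 ≈ 0.332317.
Pooled p̂ = (323+327)/(1192+984) = 650/2176 = 0.298713.
SE = √(0.209484 × 0.00185519) = 0.019714.
z = (0.270973 − 0.332317)/0.019714 = -0.061344/0.019714 = -3.1117.
p-value = 2·P(Z > 3.112) ≈ 0.0019.

z = -3.1117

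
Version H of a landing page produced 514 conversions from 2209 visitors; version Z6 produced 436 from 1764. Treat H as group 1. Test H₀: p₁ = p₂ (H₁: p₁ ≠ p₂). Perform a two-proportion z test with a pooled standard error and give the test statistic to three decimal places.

p̂₁ = 514/2209 = 0.232684, p̂₂ = 436/1764 = 0.247166.
Pooled p̂ = (514+436)/(2209+1764) = 950/3973 = 0.239114.
SE = √(0.181939 × 0.00101959) = 0.013620.
z = (0.232684 − 0.247166)/0.013620 = -0.014482/0.013620 = -1.063.

z = -1.063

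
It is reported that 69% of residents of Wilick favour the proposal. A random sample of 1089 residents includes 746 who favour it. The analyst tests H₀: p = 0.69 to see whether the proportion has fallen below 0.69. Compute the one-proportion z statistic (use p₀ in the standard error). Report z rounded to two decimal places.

p̂ = 746/1089 = 0.68503.
Standard error under H₀: √(0.69×0.31/1089) = 0.01401.
z = (0.68503 − 0.69)/0.01401 = -0.00497/0.01401 = -0.35.
p-value = P(Z < -0.354) ≈ 0.3615.

z = -0.35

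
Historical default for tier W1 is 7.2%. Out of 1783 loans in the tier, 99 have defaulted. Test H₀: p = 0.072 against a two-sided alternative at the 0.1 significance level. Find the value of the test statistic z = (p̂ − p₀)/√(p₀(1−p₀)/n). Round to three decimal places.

p̂ = 99/1783 ≈ 0.055524.
Under H₀, SE = √(0.072·0.928/1783) = √(3.74739e-05) = 0.006122.
z = (0.055524 − 0.072)/0.006122 = -0.016476/0.006122 = -2.691.
p-value = 2·P(Z > 2.691) ≈ 0.0071, so at α = 0.1 we reject H₀.

z = -2.691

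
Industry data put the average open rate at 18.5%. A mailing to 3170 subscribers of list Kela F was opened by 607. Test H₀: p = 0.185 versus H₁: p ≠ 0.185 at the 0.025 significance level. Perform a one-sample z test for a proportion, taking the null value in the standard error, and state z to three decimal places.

p̂ = 607/3170 = 0.191483.
SE = √(p₀(1−p₀)/n) = √(0.15077/3170) = 0.006897.
z = (0.191483 − 0.185)/0.006897 = 0.006483/0.006897 = 0.940.
Two-sided p-value ≈ 2·Φ(−0.940) = 0.3472; since p > α = 0.025, fail to reject H₀.

z = 0.940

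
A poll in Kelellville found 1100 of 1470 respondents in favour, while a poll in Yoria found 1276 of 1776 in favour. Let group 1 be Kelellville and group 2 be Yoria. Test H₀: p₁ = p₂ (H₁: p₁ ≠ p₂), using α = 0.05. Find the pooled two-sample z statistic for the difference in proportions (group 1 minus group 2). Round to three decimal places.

z = 1.910

p̂₁ = 1100/1470 = 0.74830, p̂₂ = 1276/1776 = 0.71847.
Pooled p̂ = (1100+1276)/(1470+1776) = 2376/3246 = 0.73198.
SE = √(0.196186 × 0.00124334) = 0.01562.
z = (0.74830 − 0.71847)/0.01562 = 0.02983/0.01562 = 1.910.
p-value = 2·P(Z > 1.910) ≈ 0.0561, so at α = 0.05 we fail to reject H₀.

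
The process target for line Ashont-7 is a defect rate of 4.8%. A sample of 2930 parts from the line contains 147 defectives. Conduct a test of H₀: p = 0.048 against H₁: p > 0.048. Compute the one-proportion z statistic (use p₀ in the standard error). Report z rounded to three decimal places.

z = 0.550

p̂ = 147/2930 = 0.050171.
Under H₀, SE = √(0.048·0.952/2930) = √(1.55959e-05) = 0.003949.
z = (0.050171 − 0.048)/0.003949 = 0.002171/0.003949 = 0.550.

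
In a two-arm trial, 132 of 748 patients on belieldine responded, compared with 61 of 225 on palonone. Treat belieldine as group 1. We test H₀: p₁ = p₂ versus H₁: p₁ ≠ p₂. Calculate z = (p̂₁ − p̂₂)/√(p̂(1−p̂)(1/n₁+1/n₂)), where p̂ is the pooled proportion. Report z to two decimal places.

z = -3.12

p̂₁ = 132/748 = 0.1765, p̂₂ = 61/225 = 0.2711.
Pooled p̂ = (132+61)/(748+225) = 193/973 = 0.1984.
SE = √(0.159011 × 0.00578134) = 0.0303.
z = (0.1765 − 0.2711)/0.0303 = -0.0946/0.0303 = -3.12.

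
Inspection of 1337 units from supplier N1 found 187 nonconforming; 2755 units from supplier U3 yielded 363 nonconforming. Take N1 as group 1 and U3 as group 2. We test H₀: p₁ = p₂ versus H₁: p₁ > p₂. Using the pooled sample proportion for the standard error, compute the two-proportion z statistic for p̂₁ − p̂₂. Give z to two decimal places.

z = 0.71

p̂₁ = 187/1337 = 0.1399, p̂₂ = 363/2755 = 0.1318.
Pooled p̂ = (187+363)/(1337+2755) = 550/4092 = 0.1344.
SE = √(0.116343 × 0.00111092) = 0.0114.
z = (0.1399 − 0.1318)/0.0114 = 0.0081/0.0114 = 0.71.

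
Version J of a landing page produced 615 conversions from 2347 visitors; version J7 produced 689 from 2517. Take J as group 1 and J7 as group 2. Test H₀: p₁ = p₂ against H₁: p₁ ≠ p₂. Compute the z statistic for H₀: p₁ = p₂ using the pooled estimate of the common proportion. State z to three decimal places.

z = -0.921

p̂₁ = 615/2347 = 0.26204, p̂₂ = 689/2517 = 0.27374.
Pooled p̂ = (615+689)/(2347+2517) = 1304/4864 = 0.26809.
SE = √(p̂(1−p̂)(1/n₁+1/n₂)) = √(0.26809·0.73191·0.000823374) = √(0.000161561) = 0.01271.
z = (0.26204 − 0.27374)/0.01271 = -0.01170/0.01271 = -0.921.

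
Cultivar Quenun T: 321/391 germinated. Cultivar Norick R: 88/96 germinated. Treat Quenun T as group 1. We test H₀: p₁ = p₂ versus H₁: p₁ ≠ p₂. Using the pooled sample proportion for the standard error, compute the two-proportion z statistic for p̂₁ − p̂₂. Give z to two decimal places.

p̂₁ = 321/391 = 0.8210, p̂₂ = 88/96 = 0.9167.
Pooled p̂ = (321+88)/(391+96) = 409/487 = 0.8398.
SE = √(0.134512 × 0.0129742) = 0.0418.
z = (0.8210 − 0.9167)/0.0418 = -0.0957/0.0418 = -2.29.

z = -2.29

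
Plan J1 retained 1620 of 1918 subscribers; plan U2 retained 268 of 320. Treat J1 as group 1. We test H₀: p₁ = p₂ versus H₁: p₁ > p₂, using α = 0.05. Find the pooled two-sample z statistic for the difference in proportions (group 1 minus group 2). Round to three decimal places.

p̂₁ = 1620/1918 = 0.84463, p̂₂ = 268/320 = 0.83750.
Pooled p̂ = (1620+268)/(1918+320) = 1888/2238 = 0.84361.
SE = √(p̂(1−p̂)(1/n₁+1/n₂)) = √(0.84361·0.15639·0.00364638) = √(0.000481073) = 0.02193.
z = (0.84463 − 0.83750)/0.02193 = 0.00713/0.02193 = 0.325.
p-value = P(Z > 0.325) ≈ 0.3726. With α = 0.05, fail to reject H₀.

z = 0.325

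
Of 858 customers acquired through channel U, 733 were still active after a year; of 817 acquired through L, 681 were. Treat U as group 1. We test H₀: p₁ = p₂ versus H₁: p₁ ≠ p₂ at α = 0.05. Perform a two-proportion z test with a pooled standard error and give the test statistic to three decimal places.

z = 1.172

p̂₁ = 733/858 = 0.854312, p̂₂ = 681/817 = 0.833537.
Pooled p̂ = (733+681)/(858+817) = 1414/1675 = 0.844179.
SE = √(0.131541 × 0.00238949) = 0.017729.
z = (0.854312 − 0.833537)/0.017729 = 0.020775/0.017729 = 1.172.
Two-sided p-value ≈ 2·Φ(−1.172) = 0.2413. With α = 0.05, fail to reject H₀.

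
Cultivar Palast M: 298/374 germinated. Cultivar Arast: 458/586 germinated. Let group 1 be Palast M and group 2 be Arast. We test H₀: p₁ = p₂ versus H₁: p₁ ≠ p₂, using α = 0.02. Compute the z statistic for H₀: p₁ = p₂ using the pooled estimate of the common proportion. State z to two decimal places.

z = 0.56

p̂₁ = 298/374 = 0.7968, p̂₂ = 458/586 = 0.7816.
Pooled p̂ = (298+458)/(374+586) = 756/960 = 0.7875.
SE = √(p̂(1−p̂)(1/n₁+1/n₂)) = √(0.7875·0.2125·0.00438028) = √(0.000733013) = 0.0271.
z = (0.7968 − 0.7816)/0.0271 = 0.0152/0.0271 = 0.56.
Two-sided p-value ≈ 2·Φ(−0.562) = 0.5740. With α = 0.02, fail to reject H₀.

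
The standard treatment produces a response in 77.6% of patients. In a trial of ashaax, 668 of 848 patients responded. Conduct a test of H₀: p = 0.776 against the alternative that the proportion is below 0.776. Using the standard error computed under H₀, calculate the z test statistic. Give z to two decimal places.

p̂ = 668/848 = 0.7877.
Standard error under H₀: √(0.776×0.224/848) = 0.0143.
z = (0.7877 − 0.776)/0.0143 = 0.0117/0.0143 = 0.82.
p-value = P(Z < 0.820) ≈ 0.7938.

z = 0.82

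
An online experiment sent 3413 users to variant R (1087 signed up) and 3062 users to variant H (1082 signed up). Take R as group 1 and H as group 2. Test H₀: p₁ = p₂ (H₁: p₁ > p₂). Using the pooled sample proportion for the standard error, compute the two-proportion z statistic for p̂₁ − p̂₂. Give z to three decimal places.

p̂₁ = 1087/3413 ≈ 0.318488, p̂₂ = 1082/3062 ≈ 0.353364.
Pooled p̂ = (1087+1082)/(3413+3062) = 2169/6475 = 0.334981.
SE = √(0.222769 × 0.000619581) = 0.011748.
z = (0.318488 − 0.353364)/0.011748 = -0.034876/0.011748 = -2.969.
p-value = P(Z > -2.969) ≈ 0.9985.

z = -2.969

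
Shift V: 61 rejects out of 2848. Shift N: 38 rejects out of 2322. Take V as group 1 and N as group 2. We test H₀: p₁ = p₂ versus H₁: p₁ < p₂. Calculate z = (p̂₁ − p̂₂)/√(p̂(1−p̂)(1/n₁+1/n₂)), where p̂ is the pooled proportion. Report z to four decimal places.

z = 1.3187

p̂₁ = 61/2848 ≈ 0.0214185, p̂₂ = 38/2322 ≈ 0.0163652.
Pooled p̂ = (61+38)/(2848+2322) = 99/5170 = 0.0191489.
SE = √(0.0187823 × 0.000781787) = 0.0038319.
z = (0.0214185 − 0.0163652)/0.0038319 = 0.0050533/0.0038319 = 1.3187.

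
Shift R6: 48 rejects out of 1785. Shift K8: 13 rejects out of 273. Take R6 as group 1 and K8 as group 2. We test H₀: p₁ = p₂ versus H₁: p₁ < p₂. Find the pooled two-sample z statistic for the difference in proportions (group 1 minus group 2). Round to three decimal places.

p̂₁ = 48/1785 = 0.02689, p̂₂ = 13/273 = 0.04762.
Pooled p̂ = (48+13)/(1785+273) = 61/2058 = 0.02964.
SE = √(0.0287619 × 0.00422323) = 0.01102.
z = (0.02689 − 0.04762)/0.01102 = -0.02073/0.01102 = -1.881.
p-value = P(Z < -1.881) ≈ 0.0300.

z = -1.881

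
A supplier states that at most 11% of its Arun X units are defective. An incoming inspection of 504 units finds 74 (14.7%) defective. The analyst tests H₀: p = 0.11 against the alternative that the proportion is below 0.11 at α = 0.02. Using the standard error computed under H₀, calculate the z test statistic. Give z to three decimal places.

z = 2.642

p̂ = 74/504 ≈ 0.14683.
SE = √(p₀(1−p₀)/n) = √(0.0979/504) = 0.01394.
z = (0.14683 − 0.11)/0.01394 = 0.03683/0.01394 = 2.642.
p-value = P(Z < 2.642) ≈ 0.9959. With α = 0.02, fail to reject H₀.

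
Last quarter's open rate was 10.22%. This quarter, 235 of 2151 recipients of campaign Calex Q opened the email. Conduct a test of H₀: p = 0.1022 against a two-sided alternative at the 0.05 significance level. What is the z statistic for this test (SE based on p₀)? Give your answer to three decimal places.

z = 1.080

p̂ = 235/2151 ≈ 0.10925.
Standard error under H₀: √(0.1022×0.8978/2151) = 0.00653.
z = (0.10925 − 0.1022)/0.00653 = 0.00705/0.00653 = 1.080.
p-value = 2·P(Z > 1.080) ≈ 0.2803. With α = 0.05, fail to reject H₀.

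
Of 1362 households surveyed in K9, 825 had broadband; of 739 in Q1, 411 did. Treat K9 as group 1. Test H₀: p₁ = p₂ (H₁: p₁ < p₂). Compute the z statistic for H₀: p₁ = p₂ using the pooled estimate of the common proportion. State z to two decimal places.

z = 2.20

p̂₁ = 825/1362 = 0.6057, p̂₂ = 411/739 = 0.5562.
Pooled p̂ = (825+411)/(1362+739) = 1236/2101 = 0.5883.
SE = √(p̂(1−p̂)(1/n₁+1/n₂)) = √(0.5883·0.4117·0.00208739) = √(0.000505577) = 0.0225.
z = (0.6057 − 0.5562)/0.0225 = 0.0495/0.0225 = 2.20.
p-value = P(Z < 2.205) ≈ 0.9863.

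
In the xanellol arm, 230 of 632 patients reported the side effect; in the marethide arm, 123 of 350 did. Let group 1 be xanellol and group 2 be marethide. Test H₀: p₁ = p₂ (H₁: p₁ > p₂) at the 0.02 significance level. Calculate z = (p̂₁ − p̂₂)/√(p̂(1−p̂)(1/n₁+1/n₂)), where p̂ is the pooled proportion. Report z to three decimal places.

p̂₁ = 230/632 = 0.36392, p̂₂ = 123/350 = 0.35143.
Pooled p̂ = (230+123)/(632+350) = 353/982 = 0.35947.
SE = √(0.230251 × 0.00443942) = 0.03197.
z = (0.36392 − 0.35143)/0.03197 = 0.01249/0.03197 = 0.391.
p-value = P(Z > 0.391) ≈ 0.3480; since p > α = 0.02, fail to reject H₀.

z = 0.391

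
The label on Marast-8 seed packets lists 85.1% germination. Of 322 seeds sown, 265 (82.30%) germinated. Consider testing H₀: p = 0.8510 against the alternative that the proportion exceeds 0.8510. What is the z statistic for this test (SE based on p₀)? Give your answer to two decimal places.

z = -1.41

p̂ = 265/322 = 0.8230.
SE = √(p₀(1−p₀)/n) = √(0.1268/322) = 0.0198.
z = (0.8230 − 0.851)/0.0198 = -0.0280/0.0198 = -1.41.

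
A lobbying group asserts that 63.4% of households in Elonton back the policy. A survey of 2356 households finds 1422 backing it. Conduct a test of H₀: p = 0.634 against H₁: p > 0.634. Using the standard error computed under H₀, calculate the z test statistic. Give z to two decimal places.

z = -3.07

p̂ = 1422/2356 ≈ 0.6036.
SE = √(p₀(1−p₀)/n) = √(0.23204/2356) = 0.0099.
z = (0.6036 − 0.634)/0.0099 = -0.0304/0.0099 = -3.07.
p-value = P(Z > -3.067) ≈ 0.9989.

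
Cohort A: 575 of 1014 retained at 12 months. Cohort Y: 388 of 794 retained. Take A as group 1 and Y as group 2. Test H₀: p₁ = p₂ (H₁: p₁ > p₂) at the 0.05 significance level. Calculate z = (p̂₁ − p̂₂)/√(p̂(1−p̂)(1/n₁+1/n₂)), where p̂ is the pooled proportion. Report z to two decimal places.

p̂₁ = 575/1014 ≈ 0.5671, p̂₂ = 388/794 ≈ 0.4887.
Pooled p̂ = (575+388)/(1014+794) = 963/1808 = 0.5326.
SE = √(p̂(1−p̂)(1/n₁+1/n₂)) = √(0.5326·0.4674·0.00224564) = √(0.000559018) = 0.0236.
z = (0.5671 − 0.4887)/0.0236 = 0.0784/0.0236 = 3.32.
p-value = P(Z > 3.316) ≈ 0.0005; since p < α = 0.05, reject H₀.

z = 3.32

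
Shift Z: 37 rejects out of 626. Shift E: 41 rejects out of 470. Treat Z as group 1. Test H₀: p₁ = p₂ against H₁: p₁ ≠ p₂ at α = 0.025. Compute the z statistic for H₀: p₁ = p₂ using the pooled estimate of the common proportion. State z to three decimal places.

z = -1.793

p̂₁ = 37/626 = 0.059105, p̂₂ = 41/470 = 0.087234.
Pooled p̂ = (37+41)/(626+470) = 78/1096 = 0.071168.
SE = √(p̂(1−p̂)(1/n₁+1/n₂)) = √(0.071168·0.928832·0.0037251) = √(0.000246241) = 0.015692.
z = (0.059105 − 0.087234)/0.015692 = -0.028129/0.015692 = -1.793.
p-value = 2·P(Z > 1.793) ≈ 0.0730; since p > α = 0.025, fail to reject H₀.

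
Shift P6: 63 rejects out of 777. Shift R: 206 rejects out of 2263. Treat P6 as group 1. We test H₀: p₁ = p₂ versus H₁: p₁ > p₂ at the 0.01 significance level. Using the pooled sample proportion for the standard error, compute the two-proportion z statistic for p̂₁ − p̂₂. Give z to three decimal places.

z = -0.842

p̂₁ = 63/777 = 0.081081, p̂₂ = 206/2263 = 0.091030.
Pooled p̂ = (63+206)/(777+2263) = 269/3040 = 0.088487.
SE = √(p̂(1−p̂)(1/n₁+1/n₂)) = √(0.088487·0.911513·0.00172889) = √(0.000139447) = 0.011809.
z = (0.081081 − 0.091030)/0.011809 = -0.009949/0.011809 = -0.842.
p-value = P(Z > -0.842) ≈ 0.8002; since p > α = 0.01, fail to reject H₀.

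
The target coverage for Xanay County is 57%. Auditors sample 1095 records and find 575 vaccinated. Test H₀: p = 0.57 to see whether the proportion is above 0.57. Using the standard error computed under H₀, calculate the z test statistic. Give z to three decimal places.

z = -3.000

p̂ = 575/1095 ≈ 0.525114.
Under H₀, SE = √(0.57·0.43/1095) = √(0.000223836) = 0.014961.
z = (0.525114 − 0.57)/0.014961 = -0.044886/0.014961 = -3.000.
p-value = P(Z > -3.000) ≈ 0.9987.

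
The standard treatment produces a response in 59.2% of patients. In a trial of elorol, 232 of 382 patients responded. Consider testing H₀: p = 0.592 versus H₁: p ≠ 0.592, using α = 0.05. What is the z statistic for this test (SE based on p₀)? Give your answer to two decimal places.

p̂ = 232/382 = 0.6073.
Under H₀, SE = √(0.592·0.408/382) = √(0.000632293) = 0.0251.
z = (0.6073 − 0.592)/0.0251 = 0.0153/0.0251 = 0.61.
Two-sided p-value ≈ 2·Φ(−0.610) = 0.5421; since p > α = 0.05, fail to reject H₀.

z = 0.61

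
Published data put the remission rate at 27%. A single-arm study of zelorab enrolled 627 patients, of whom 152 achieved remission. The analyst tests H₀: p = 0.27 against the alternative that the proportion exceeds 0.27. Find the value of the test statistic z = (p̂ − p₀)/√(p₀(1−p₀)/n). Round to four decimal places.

p̂ = 152/627 = 0.242424.
Under H₀, SE = √(0.27·0.73/627) = √(0.000314354) = 0.017730.
z = (0.242424 − 0.27)/0.017730 = -0.027576/0.017730 = -1.5553.

z = -1.5553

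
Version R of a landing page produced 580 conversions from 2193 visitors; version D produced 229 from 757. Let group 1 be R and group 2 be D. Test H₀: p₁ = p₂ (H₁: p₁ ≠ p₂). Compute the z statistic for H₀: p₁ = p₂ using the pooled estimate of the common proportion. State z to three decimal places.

z = -2.022

p̂₁ = 580/2193 ≈ 0.26448, p̂₂ = 229/757 ≈ 0.30251.
Pooled p̂ = (580+229)/(2193+757) = 809/2950 = 0.27424.
SE = √(p̂(1−p̂)(1/n₁+1/n₂)) = √(0.27424·0.72576·0.001777) = √(0.000353679) = 0.01881.
z = (0.26448 − 0.30251)/0.01881 = -0.03803/0.01881 = -2.022.
Two-sided p-value ≈ 2·Φ(−2.022) = 0.0431.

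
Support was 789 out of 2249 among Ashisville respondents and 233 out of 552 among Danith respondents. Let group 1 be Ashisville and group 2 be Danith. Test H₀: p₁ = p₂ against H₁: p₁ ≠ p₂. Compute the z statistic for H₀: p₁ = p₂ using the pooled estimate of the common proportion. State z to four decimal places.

p̂₁ = 789/2249 = 0.350823, p̂₂ = 233/552 = 0.422101.
Pooled p̂ = (789+233)/(2249+552) = 1022/2801 = 0.364870.
SE = √(0.23174 × 0.00225624) = 0.022866.
z = (0.350823 − 0.422101)/0.022866 = -0.071278/0.022866 = -3.1172.
p-value = 2·P(Z > 3.117) ≈ 0.0018.

z = -3.1172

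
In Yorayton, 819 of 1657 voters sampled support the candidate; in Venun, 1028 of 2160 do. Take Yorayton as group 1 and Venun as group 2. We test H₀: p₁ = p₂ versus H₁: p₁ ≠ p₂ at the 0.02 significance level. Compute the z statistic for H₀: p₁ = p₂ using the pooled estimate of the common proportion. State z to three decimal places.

p̂₁ = 819/1657 ≈ 0.49427, p̂₂ = 1028/2160 ≈ 0.47593.
Pooled p̂ = (819+1028)/(1657+2160) = 1847/3817 = 0.48389.
SE = √(p̂(1−p̂)(1/n₁+1/n₂)) = √(0.48389·0.51611·0.00106646) = √(0.000266339) = 0.01632.
z = (0.49427 − 0.47593)/0.01632 = 0.01834/0.01632 = 1.124.
p-value = 2·P(Z > 1.124) ≈ 0.2611; since p > α = 0.02, fail to reject H₀.

z = 1.124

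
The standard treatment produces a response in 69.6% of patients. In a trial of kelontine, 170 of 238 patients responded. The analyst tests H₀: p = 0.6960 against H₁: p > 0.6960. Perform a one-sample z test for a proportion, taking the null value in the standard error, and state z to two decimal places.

p̂ = 170/238 ≈ 0.7143.
Under H₀, SE = √(0.696·0.304/238) = √(0.000889008) = 0.0298.
z = (0.7143 − 0.696)/0.0298 = 0.0183/0.0298 = 0.61.

z = 0.61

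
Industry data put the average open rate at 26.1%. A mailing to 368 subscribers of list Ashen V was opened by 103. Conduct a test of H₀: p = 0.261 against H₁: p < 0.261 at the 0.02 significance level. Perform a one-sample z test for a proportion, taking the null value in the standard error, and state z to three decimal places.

p̂ = 103/368 ≈ 0.27989.
Under H₀, SE = √(0.261·0.739/368) = √(0.000524128) = 0.02289.
z = (0.27989 − 0.261)/0.02289 = 0.01889/0.02289 = 0.825.
p-value = P(Z < 0.825) ≈ 0.7954; since p > α = 0.02, fail to reject H₀.

z = 0.825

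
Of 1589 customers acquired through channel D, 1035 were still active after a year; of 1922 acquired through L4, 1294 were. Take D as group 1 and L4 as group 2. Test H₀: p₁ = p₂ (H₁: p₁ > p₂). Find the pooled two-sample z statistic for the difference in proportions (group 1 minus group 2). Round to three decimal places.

z = -1.367

p̂₁ = 1035/1589 ≈ 0.651353, p̂₂ = 1294/1922 ≈ 0.673257.
Pooled p̂ = (1035+1294)/(1589+1922) = 2329/3511 = 0.663344.
SE = √(p̂(1−p̂)(1/n₁+1/n₂)) = √(0.663344·0.336656·0.00114962) = √(0.000256731) = 0.016023.
z = (0.651353 − 0.673257)/0.016023 = -0.021904/0.016023 = -1.367.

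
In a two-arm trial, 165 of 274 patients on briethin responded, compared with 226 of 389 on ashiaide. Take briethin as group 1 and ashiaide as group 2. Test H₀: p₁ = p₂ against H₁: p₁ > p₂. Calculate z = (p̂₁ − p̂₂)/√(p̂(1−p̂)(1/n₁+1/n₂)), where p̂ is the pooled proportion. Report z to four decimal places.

z = 0.5468

p̂₁ = 165/274 = 0.602190, p̂₂ = 226/389 = 0.580977.
Pooled p̂ = (165+226)/(274+389) = 391/663 = 0.589744.
SE = √(0.241946 × 0.00622033) = 0.038794.
z = (0.602190 − 0.580977)/0.038794 = 0.021213/0.038794 = 0.5468.
p-value = P(Z > 0.547) ≈ 0.2923.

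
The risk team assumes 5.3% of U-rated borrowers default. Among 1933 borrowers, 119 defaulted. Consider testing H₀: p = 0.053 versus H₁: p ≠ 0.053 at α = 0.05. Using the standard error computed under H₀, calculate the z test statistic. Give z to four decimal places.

p̂ = 119/1933 ≈ 0.0615623.
Under H₀, SE = √(0.053·0.947/1933) = √(2.59653e-05) = 0.0050956.
z = (0.0615623 − 0.053)/0.0050956 = 0.0085623/0.0050956 = 1.6803.
p-value = 2·P(Z > 1.680) ≈ 0.0929; since p > α = 0.05, fail to reject H₀.

z = 1.6803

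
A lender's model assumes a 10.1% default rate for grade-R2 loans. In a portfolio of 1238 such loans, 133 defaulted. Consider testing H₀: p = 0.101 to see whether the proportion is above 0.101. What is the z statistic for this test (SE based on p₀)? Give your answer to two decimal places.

p̂ = 133/1238 ≈ 0.10743.
Standard error under H₀: √(0.101×0.899/1238) = 0.00856.
z = (0.10743 − 0.101)/0.00856 = 0.00643/0.00856 = 0.75.
p-value = P(Z > 0.751) ≈ 0.2263.

z = 0.75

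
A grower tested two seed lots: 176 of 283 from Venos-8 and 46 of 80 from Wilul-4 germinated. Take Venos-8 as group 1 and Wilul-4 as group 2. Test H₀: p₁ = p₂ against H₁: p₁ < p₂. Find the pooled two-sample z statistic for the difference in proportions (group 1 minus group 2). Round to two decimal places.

z = 0.76

p̂₁ = 176/283 ≈ 0.6219, p̂₂ = 46/80 ≈ 0.5750.
Pooled p̂ = (176+46)/(283+80) = 222/363 = 0.6116.
SE = √(0.237552 × 0.0160336) = 0.0617.
z = (0.6219 − 0.5750)/0.0617 = 0.0469/0.0617 = 0.76.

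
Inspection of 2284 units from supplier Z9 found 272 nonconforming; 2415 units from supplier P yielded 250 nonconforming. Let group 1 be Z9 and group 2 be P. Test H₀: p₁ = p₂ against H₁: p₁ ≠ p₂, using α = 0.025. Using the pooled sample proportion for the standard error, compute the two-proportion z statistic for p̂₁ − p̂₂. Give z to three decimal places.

p̂₁ = 272/2284 ≈ 0.11909, p̂₂ = 250/2415 ≈ 0.10352.
Pooled p̂ = (272+250)/(2284+2415) = 522/4699 = 0.11109.
SE = √(p̂(1−p̂)(1/n₁+1/n₂)) = √(0.11109·0.88891·0.000851907) = √(8.41233e-05) = 0.00917.
z = (0.11909 − 0.10352)/0.00917 = 0.01557/0.00917 = 1.698.
Two-sided p-value ≈ 2·Φ(−1.698) = 0.0896; since p > α = 0.025, fail to reject H₀.

z = 1.698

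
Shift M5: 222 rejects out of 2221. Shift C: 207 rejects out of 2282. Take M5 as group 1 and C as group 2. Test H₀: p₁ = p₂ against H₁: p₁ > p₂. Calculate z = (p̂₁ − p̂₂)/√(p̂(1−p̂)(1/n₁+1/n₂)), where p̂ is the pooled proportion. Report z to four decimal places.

p̂₁ = 222/2221 ≈ 0.099955, p̂₂ = 207/2282 ≈ 0.090710.
Pooled p̂ = (222+207)/(2221+2282) = 429/4503 = 0.095270.
SE = √(p̂(1−p̂)(1/n₁+1/n₂)) = √(0.095270·0.904730·0.00088846) = √(7.65794e-05) = 0.008751.
z = (0.099955 − 0.090710)/0.008751 = 0.009245/0.008751 = 1.0565.
p-value = P(Z > 1.056) ≈ 0.1454.

z = 1.0565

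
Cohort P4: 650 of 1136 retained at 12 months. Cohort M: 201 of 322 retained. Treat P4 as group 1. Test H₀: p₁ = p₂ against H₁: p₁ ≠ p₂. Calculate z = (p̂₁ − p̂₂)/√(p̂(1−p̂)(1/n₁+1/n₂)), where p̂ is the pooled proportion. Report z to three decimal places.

p̂₁ = 650/1136 = 0.57218, p̂₂ = 201/322 = 0.62422.
Pooled p̂ = (650+201)/(1136+322) = 851/1458 = 0.58368.
SE = √(0.242998 × 0.00398587) = 0.03112.
z = (0.57218 − 0.62422)/0.03112 = -0.05204/0.03112 = -1.672.
Two-sided p-value ≈ 2·Φ(−1.672) = 0.0945.

z = -1.672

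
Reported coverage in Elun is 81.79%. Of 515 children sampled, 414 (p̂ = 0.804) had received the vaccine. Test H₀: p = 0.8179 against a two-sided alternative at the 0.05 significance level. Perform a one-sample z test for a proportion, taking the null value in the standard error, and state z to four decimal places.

p̂ = 414/515 ≈ 0.803883.
Under H₀, SE = √(0.8179·0.1821/515) = √(0.000289203) = 0.017006.
z = (0.803883 − 0.8179)/0.017006 = -0.014017/0.017006 = -0.8242.
p-value = 2·P(Z > 0.824) ≈ 0.4098; since p > α = 0.05, fail to reject H₀.

z = -0.8242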